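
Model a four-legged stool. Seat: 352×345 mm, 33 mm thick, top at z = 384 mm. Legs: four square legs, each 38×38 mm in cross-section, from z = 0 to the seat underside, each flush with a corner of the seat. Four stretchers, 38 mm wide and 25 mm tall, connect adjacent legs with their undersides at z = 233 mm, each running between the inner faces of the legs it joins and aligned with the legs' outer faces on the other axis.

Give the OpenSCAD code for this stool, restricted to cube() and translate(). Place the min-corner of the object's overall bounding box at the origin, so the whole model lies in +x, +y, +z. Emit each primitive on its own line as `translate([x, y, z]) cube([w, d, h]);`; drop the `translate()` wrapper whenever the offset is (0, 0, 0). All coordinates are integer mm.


translate([0, 0, 351]) cube([352, 345, 33]);
cube([38, 38, 351]);
translate([314, 0, 0]) cube([38, 38, 351]);
translate([0, 307, 0]) cube([38, 38, 351]);
translate([314, 307, 0]) cube([38, 38, 351]);
translate([38, 0, 233]) cube([276, 38, 25]);
translate([38, 307, 233]) cube([276, 38, 25]);
translate([0, 38, 233]) cube([38, 269, 25]);
translate([314, 38, 233]) cube([38, 269, 25]);


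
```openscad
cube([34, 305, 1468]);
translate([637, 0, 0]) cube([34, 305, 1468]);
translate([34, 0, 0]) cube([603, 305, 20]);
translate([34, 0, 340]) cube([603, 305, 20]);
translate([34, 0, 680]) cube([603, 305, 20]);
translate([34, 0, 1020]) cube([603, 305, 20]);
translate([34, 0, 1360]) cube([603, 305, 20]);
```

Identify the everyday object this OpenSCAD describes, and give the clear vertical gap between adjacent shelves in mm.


A bookshelf. The clear shelf gap is 320 mm.

Two tall side panels with 5 horizontal boards between them — a bookshelf. The first two shelf undersides are at z = 0 and z = 340; with shelf thickness 20, the clear gap is 340 − 0 − 20 = 320 mm.


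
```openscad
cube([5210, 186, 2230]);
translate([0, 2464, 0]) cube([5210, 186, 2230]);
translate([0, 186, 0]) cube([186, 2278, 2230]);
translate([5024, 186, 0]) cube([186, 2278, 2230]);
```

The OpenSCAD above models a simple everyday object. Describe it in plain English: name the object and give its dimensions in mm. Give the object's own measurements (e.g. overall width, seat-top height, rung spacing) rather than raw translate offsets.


The wall frame of a small rectangular building: four walls, each 2230 mm tall and 186 mm thick, enclosing a footprint 5210 mm (x) by 2650 mm (y) outside-to-outside, with no floor or roof. The front and back walls (the −y and +y sides) span the full width; the two side walls fit between them.


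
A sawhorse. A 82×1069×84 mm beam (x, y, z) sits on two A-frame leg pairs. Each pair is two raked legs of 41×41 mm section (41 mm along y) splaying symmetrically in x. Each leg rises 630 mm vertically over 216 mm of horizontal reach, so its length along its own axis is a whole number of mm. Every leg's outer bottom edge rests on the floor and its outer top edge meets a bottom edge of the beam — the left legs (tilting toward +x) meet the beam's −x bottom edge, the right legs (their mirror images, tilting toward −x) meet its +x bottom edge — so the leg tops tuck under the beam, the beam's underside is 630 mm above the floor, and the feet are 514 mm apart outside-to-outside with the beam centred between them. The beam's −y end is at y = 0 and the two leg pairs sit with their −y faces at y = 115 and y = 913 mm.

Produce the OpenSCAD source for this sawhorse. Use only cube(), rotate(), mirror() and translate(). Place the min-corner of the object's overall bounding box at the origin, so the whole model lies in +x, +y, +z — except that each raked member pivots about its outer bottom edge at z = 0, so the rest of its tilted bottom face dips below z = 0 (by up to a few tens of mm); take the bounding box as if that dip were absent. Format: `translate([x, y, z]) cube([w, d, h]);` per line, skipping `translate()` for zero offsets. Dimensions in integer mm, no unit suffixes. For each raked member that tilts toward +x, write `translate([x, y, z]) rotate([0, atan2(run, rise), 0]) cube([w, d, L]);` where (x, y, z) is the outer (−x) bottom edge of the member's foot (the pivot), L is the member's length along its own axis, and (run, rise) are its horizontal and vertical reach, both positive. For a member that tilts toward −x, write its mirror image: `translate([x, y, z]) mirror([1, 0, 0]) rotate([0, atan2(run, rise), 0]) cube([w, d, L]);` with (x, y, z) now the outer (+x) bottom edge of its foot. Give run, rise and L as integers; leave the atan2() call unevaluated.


// leg length = √(216² + 630²) = 666
// right-leg outer foot x = 2·216 + 82 = 514
// beam min-corner = (216, 0, 630)
translate([216, 0, 630]) cube([82, 1069, 84]);
translate([0, 115, 0]) rotate([0, atan2(216, 630), 0]) cube([41, 41, 666]);
translate([514, 115, 0]) mirror([1, 0, 0]) rotate([0, atan2(216, 630), 0]) cube([41, 41, 666]);
translate([0, 913, 0]) rotate([0, atan2(216, 630), 0]) cube([41, 41, 666]);
translate([514, 913, 0]) mirror([1, 0, 0]) rotate([0, atan2(216, 630), 0]) cube([41, 41, 666]);


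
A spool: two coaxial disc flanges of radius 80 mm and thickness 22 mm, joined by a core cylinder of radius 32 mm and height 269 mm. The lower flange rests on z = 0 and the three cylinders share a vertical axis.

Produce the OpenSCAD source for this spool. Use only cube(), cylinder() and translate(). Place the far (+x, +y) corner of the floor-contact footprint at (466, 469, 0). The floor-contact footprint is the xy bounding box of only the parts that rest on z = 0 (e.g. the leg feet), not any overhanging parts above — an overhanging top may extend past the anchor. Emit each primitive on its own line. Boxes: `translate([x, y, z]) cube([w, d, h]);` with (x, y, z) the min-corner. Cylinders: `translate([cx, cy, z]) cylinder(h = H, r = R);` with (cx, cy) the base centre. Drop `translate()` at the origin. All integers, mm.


translate([386, 389, 0]) cylinder(h = 22, r = 80);
translate([386, 389, 22]) cylinder(h = 269, r = 32);
translate([386, 389, 291]) cylinder(h = 22, r = 80);


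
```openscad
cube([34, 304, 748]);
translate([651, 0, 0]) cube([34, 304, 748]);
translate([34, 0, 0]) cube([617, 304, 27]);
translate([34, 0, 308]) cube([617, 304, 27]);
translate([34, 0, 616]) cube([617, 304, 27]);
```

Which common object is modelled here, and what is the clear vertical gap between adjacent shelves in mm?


A bookshelf. The clear shelf gap is 281 mm.

Two tall side panels with 3 horizontal boards between them — a bookshelf. The first two shelf undersides are at z = 0 and z = 308; with shelf thickness 27, the clear gap is 308 − 0 − 27 = 281 mm.


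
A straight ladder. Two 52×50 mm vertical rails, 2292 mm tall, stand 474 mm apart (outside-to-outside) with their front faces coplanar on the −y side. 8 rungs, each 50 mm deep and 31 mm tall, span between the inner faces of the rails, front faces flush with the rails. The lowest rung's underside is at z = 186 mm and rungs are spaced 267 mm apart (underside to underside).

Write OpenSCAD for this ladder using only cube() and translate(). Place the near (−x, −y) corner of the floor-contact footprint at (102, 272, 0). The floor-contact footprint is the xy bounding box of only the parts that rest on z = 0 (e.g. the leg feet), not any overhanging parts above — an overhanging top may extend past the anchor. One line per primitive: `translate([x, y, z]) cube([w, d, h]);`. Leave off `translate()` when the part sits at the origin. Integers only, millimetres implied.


// rung span = 474 - 2*52 = 370
// rung[k] z = 186 + k*267
translate([102, 272, 0]) cube([52, 50, 2292]);
translate([524, 272, 0]) cube([52, 50, 2292]);
translate([154, 272, 186]) cube([370, 50, 31]);
translate([154, 272, 453]) cube([370, 50, 31]);
translate([154, 272, 720]) cube([370, 50, 31]);
translate([154, 272, 987]) cube([370, 50, 31]);
translate([154, 272, 1254]) cube([370, 50, 31]);
translate([154, 272, 1521]) cube([370, 50, 31]);
translate([154, 272, 1788]) cube([370, 50, 31]);
translate([154, 272, 2055]) cube([370, 50, 31]);


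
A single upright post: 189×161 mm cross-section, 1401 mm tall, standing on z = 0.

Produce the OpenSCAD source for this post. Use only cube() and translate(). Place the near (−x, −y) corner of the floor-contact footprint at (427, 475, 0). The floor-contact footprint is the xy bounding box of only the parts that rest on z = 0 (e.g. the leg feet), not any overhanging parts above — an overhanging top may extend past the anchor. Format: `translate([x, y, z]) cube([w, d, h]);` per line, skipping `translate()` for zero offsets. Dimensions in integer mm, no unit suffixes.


translate([427, 475, 0]) cube([189, 161, 1401]);


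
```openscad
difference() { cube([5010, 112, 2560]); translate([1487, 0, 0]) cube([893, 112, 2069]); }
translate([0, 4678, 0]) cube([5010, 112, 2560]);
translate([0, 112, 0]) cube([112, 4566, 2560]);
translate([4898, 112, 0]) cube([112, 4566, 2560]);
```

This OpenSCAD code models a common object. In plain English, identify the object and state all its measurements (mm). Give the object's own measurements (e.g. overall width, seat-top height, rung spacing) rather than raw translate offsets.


A single room: four walls, each 2560 mm tall and 112 mm thick, enclosing an outside footprint 5010×4790 mm (x × y), no floor or roof. The front and back walls (−y and +y sides) run the full x-width; the side walls fit between their inner faces. A door opening 893 mm wide and 2069 mm tall is cut through the front wall from the floor up, its −x edge 1487 mm from the wall's −x end.


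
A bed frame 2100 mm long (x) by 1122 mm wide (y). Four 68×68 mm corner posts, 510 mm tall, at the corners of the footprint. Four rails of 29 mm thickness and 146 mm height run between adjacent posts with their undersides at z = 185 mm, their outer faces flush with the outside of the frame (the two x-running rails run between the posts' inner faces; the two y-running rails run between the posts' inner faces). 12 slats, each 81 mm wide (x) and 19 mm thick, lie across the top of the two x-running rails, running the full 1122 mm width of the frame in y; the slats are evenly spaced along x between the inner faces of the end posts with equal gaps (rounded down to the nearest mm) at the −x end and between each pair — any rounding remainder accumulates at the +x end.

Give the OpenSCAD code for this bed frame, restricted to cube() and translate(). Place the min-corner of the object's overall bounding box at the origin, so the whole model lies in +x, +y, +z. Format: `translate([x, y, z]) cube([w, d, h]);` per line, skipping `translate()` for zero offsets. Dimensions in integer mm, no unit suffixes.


cube([68, 68, 510]);
translate([0, 1054, 0]) cube([68, 68, 510]);
translate([2032, 0, 0]) cube([68, 68, 510]);
translate([2032, 1054, 0]) cube([68, 68, 510]);
translate([68, 0, 185]) cube([1964, 29, 146]);
translate([68, 1093, 185]) cube([1964, 29, 146]);
translate([0, 68, 185]) cube([29, 986, 146]);
translate([2071, 68, 185]) cube([29, 986, 146]);
translate([144, 0, 331]) cube([81, 1122, 19]);
translate([301, 0, 331]) cube([81, 1122, 19]);
translate([458, 0, 331]) cube([81, 1122, 19]);
translate([615, 0, 331]) cube([81, 1122, 19]);
translate([772, 0, 331]) cube([81, 1122, 19]);
translate([929, 0, 331]) cube([81, 1122, 19]);
translate([1086, 0, 331]) cube([81, 1122, 19]);
translate([1243, 0, 331]) cube([81, 1122, 19]);
translate([1400, 0, 331]) cube([81, 1122, 19]);
translate([1557, 0, 331]) cube([81, 1122, 19]);
translate([1714, 0, 331]) cube([81, 1122, 19]);
translate([1871, 0, 331]) cube([81, 1122, 19]);


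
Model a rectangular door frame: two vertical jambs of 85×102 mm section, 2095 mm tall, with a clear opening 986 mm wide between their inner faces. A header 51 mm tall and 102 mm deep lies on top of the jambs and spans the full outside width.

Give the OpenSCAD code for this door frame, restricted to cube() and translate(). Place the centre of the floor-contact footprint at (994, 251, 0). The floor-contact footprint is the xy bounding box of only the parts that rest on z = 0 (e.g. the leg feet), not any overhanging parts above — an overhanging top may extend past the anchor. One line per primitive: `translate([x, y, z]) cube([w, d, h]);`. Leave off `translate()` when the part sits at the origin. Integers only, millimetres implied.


translate([416, 200, 0]) cube([85, 102, 2095]);
translate([1487, 200, 0]) cube([85, 102, 2095]);
translate([416, 200, 2095]) cube([1156, 102, 51]);


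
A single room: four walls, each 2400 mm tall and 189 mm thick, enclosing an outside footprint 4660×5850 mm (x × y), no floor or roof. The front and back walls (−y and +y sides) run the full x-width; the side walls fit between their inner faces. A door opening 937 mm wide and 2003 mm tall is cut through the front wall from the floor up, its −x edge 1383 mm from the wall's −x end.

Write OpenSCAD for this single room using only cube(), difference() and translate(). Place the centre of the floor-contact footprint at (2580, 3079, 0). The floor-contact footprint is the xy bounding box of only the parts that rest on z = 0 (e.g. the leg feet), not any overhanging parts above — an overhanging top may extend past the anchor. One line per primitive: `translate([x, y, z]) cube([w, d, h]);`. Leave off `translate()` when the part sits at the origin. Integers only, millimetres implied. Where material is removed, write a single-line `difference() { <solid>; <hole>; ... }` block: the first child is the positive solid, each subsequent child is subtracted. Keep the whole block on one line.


difference() { translate([250, 154, 0]) cube([4660, 189, 2400]); translate([1633, 154, 0]) cube([937, 189, 2003]); }
translate([250, 5815, 0]) cube([4660, 189, 2400]);
translate([250, 343, 0]) cube([189, 5472, 2400]);
translate([4721, 343, 0]) cube([189, 5472, 2400]);


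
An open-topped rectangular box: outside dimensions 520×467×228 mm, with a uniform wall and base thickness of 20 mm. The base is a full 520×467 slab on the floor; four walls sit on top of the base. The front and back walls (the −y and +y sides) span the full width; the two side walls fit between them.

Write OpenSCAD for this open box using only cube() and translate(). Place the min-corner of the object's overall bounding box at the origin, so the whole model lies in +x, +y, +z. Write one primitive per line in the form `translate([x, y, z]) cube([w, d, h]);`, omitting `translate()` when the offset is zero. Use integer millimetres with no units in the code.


cube([520, 467, 20]);
translate([0, 0, 20]) cube([520, 20, 208]);
translate([0, 447, 20]) cube([520, 20, 208]);
translate([0, 20, 20]) cube([20, 427, 208]);
translate([500, 20, 20]) cube([20, 427, 208]);


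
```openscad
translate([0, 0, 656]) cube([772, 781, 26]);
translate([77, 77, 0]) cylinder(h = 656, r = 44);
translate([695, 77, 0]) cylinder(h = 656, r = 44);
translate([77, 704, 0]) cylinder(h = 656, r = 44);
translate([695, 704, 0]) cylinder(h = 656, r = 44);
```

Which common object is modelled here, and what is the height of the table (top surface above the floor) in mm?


A table. The table height is 682 mm.

A 772×781×26 slab sits at z = 656 on four Ø88 mm round legs — a table. The top surface is at 656 + 26 = 682 mm.


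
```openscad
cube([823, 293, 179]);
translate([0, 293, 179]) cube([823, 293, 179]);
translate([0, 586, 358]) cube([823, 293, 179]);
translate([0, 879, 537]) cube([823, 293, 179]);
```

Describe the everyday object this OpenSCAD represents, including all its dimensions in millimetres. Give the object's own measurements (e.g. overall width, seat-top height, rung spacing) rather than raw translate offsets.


A straight staircase of 4 solid steps. Each step is 823 mm wide (x), 293 mm deep (y, the going) and 179 mm tall (the rise). The first step rests on the floor; each subsequent step sits one going further in +y and one rise higher in +z, directly behind and above the previous step with no overlap.


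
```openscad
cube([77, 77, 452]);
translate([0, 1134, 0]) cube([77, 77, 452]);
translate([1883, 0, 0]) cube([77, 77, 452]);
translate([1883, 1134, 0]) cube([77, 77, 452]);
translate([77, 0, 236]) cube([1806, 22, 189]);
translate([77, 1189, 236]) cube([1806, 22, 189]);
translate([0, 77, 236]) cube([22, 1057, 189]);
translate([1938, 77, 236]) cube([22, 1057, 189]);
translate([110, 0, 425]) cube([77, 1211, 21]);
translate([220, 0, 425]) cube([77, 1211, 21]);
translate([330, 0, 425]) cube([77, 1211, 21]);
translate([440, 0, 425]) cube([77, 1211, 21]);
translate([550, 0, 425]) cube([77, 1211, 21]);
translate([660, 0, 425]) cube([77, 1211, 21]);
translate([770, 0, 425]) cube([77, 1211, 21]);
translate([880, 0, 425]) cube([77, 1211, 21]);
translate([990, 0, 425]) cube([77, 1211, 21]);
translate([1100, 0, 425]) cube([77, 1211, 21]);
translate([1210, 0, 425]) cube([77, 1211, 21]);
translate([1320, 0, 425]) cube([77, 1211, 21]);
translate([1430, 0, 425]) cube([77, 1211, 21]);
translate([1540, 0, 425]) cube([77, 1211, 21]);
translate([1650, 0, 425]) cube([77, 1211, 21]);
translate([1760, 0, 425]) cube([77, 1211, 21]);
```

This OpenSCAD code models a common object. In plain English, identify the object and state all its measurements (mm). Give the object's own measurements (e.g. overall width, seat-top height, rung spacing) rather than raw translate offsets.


A bed frame 1960 mm long (x) by 1211 mm wide (y). Four 77×77 mm corner posts, 452 mm tall, at the corners of the footprint. Four rails of 22 mm thickness and 189 mm height run between adjacent posts with their undersides at z = 236 mm, their outer faces flush with the outside of the frame (the two x-running rails run between the posts' inner faces; the two y-running rails run between the posts' inner faces). 16 slats, each 77 mm wide (x) and 21 mm thick, lie across the top of the two x-running rails, running the full 1211 mm width of the frame in y; along x they sit between the end posts with a 33 mm gap after the −x posts and between neighbouring slats, leaving 46 mm before the +x posts.


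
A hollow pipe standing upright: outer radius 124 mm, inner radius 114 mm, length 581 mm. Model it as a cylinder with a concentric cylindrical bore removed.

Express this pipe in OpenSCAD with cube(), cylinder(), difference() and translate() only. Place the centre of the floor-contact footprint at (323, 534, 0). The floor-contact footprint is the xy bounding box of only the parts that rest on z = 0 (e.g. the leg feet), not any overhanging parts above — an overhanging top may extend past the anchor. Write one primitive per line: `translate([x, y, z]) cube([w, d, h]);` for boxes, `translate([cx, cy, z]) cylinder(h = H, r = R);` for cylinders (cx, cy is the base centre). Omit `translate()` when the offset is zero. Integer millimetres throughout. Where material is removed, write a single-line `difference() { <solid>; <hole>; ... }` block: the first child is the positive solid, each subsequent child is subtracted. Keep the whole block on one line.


difference() { translate([323, 534, 0]) cylinder(h = 581, r = 124); translate([323, 534, 0]) cylinder(h = 581, r = 114); }


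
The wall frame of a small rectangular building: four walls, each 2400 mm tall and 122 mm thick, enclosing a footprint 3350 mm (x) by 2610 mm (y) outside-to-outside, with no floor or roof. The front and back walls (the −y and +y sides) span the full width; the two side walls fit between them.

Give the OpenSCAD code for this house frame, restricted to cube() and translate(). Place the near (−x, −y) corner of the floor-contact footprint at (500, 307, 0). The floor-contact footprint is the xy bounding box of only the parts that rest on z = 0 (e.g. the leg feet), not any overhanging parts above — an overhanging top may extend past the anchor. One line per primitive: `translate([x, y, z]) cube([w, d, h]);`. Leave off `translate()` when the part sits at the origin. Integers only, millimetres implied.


translate([500, 307, 0]) cube([3350, 122, 2400]);
translate([500, 2795, 0]) cube([3350, 122, 2400]);
translate([500, 429, 0]) cube([122, 2366, 2400]);
translate([3728, 429, 0]) cube([122, 2366, 2400]);


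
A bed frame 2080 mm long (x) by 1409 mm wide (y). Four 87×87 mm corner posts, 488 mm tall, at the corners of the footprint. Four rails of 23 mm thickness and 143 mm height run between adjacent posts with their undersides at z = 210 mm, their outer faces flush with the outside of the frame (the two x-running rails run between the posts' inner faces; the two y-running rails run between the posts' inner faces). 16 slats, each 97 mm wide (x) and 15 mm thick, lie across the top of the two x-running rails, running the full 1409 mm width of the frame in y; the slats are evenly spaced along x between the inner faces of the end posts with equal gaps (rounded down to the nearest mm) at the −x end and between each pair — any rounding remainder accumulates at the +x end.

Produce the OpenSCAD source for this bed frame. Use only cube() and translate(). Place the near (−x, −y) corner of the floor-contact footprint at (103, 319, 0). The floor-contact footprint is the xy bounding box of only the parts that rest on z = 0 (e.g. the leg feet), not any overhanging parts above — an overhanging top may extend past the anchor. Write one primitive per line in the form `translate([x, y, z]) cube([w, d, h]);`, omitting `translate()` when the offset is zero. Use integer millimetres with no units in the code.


translate([103, 319, 0]) cube([87, 87, 488]);
translate([103, 1641, 0]) cube([87, 87, 488]);
translate([2096, 319, 0]) cube([87, 87, 488]);
translate([2096, 1641, 0]) cube([87, 87, 488]);
translate([190, 319, 210]) cube([1906, 23, 143]);
translate([190, 1705, 210]) cube([1906, 23, 143]);
translate([103, 406, 210]) cube([23, 1235, 143]);
translate([2160, 406, 210]) cube([23, 1235, 143]);
translate([210, 319, 353]) cube([97, 1409, 15]);
translate([327, 319, 353]) cube([97, 1409, 15]);
translate([444, 319, 353]) cube([97, 1409, 15]);
translate([561, 319, 353]) cube([97, 1409, 15]);
translate([678, 319, 353]) cube([97, 1409, 15]);
translate([795, 319, 353]) cube([97, 1409, 15]);
translate([912, 319, 353]) cube([97, 1409, 15]);
translate([1029, 319, 353]) cube([97, 1409, 15]);
translate([1146, 319, 353]) cube([97, 1409, 15]);
translate([1263, 319, 353]) cube([97, 1409, 15]);
translate([1380, 319, 353]) cube([97, 1409, 15]);
translate([1497, 319, 353]) cube([97, 1409, 15]);
translate([1614, 319, 353]) cube([97, 1409, 15]);
translate([1731, 319, 353]) cube([97, 1409, 15]);
translate([1848, 319, 353]) cube([97, 1409, 15]);
translate([1965, 319, 353]) cube([97, 1409, 15]);


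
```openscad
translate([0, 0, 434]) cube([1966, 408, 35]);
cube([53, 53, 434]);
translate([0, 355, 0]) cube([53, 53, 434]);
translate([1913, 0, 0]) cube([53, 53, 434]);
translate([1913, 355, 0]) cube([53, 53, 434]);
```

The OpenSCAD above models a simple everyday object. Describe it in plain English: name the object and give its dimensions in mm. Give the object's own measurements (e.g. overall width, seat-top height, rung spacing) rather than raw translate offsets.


A long wooden bench with a 1966 mm (x) × 408 mm (y) seat, 35 mm thick, its top surface 469 mm above the floor. Four 53 mm square legs at the seat corners, flush with the edges, run from z = 0 to the seat underside.


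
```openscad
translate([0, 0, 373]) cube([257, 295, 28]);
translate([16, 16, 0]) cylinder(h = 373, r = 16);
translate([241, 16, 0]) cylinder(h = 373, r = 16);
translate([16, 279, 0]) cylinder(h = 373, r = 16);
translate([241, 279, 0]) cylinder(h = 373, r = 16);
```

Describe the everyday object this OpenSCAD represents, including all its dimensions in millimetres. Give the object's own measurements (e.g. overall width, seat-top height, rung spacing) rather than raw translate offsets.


A simple wooden stool: a rectangular seat 257 mm (x) by 295 mm (y), 28 mm thick, top face at z = 401 mm, on four round legs, each 32 mm in diameter. The legs rest on z = 0, each leg's axis is inset half a diameter from the nearest pair of seat edges (so the leg's bounding box is flush with the corner).


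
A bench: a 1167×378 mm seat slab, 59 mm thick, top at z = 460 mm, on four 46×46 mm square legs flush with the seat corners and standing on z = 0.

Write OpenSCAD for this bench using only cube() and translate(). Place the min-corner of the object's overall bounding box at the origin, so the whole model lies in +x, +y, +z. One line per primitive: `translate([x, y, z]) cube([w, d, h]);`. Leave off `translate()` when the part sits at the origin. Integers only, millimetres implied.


translate([0, 0, 401]) cube([1167, 378, 59]);
cube([46, 46, 401]);
translate([0, 332, 0]) cube([46, 46, 401]);
translate([1121, 0, 0]) cube([46, 46, 401]);
translate([1121, 332, 0]) cube([46, 46, 401]);


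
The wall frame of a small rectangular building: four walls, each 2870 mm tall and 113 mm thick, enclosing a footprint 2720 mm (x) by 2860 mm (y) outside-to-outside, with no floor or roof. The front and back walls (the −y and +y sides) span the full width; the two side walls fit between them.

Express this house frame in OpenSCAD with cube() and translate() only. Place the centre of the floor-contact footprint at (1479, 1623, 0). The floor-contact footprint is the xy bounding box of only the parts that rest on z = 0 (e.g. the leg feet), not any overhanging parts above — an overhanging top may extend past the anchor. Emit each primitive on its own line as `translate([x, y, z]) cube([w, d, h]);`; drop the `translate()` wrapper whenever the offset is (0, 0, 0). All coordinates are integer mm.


translate([119, 193, 0]) cube([2720, 113, 2870]);
translate([119, 2940, 0]) cube([2720, 113, 2870]);
translate([119, 306, 0]) cube([113, 2634, 2870]);
translate([2726, 306, 0]) cube([113, 2634, 2870]);


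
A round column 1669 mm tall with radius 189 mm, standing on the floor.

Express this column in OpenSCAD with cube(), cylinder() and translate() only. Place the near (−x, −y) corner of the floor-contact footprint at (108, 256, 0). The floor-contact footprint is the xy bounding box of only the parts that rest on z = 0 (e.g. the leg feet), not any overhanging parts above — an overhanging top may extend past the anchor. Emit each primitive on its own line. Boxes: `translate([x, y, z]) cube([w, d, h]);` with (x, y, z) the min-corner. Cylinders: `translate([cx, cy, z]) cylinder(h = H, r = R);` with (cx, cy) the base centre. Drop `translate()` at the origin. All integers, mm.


translate([297, 445, 0]) cylinder(h = 1669, r = 189);


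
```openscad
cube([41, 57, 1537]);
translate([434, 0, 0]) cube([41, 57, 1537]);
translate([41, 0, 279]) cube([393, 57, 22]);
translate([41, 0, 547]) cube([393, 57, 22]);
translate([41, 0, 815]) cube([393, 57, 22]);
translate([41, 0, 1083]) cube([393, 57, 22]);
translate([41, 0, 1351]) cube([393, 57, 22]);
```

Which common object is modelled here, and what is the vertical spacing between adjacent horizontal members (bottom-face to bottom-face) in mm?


A ladder. The rung spacing is 268 mm.

Two tall 41×57 posts with 5 short bars between them — a ladder. Adjacent rungs sit at z = 279 and z = 547, so the spacing is 547 − 279 = 268 mm.


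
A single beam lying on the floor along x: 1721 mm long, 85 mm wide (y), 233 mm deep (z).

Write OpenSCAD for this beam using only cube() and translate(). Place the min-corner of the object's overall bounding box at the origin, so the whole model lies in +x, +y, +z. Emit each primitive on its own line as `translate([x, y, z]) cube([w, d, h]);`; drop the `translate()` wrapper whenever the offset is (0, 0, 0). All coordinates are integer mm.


cube([1721, 85, 233]);


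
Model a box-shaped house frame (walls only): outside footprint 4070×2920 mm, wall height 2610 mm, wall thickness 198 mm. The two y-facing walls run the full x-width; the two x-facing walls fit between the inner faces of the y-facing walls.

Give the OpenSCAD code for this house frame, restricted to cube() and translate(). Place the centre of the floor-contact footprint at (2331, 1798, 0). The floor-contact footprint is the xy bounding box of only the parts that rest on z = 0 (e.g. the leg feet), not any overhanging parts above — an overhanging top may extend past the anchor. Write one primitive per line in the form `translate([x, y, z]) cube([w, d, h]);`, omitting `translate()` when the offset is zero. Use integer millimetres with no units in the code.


translate([296, 338, 0]) cube([4070, 198, 2610]);
translate([296, 3060, 0]) cube([4070, 198, 2610]);
translate([296, 536, 0]) cube([198, 2524, 2610]);
translate([4168, 536, 0]) cube([198, 2524, 2610]);


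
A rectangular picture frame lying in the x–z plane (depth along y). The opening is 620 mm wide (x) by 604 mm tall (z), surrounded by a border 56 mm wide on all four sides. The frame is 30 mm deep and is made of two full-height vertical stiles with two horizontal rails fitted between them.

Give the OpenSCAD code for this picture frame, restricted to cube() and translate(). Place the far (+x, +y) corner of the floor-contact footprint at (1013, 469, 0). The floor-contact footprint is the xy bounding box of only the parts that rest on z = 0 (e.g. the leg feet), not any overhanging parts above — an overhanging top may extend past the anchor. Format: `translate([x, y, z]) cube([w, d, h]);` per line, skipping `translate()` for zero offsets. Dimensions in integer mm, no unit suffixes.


translate([281, 439, 0]) cube([56, 30, 716]);
translate([957, 439, 0]) cube([56, 30, 716]);
translate([337, 439, 0]) cube([620, 30, 56]);
translate([337, 439, 660]) cube([620, 30, 56]);


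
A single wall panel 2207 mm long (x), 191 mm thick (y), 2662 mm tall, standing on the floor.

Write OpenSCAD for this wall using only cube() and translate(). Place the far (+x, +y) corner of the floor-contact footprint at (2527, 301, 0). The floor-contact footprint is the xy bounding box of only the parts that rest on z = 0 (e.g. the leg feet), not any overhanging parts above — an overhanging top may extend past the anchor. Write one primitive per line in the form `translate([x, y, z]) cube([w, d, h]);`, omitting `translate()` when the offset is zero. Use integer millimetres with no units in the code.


translate([320, 110, 0]) cube([2207, 191, 2662]);


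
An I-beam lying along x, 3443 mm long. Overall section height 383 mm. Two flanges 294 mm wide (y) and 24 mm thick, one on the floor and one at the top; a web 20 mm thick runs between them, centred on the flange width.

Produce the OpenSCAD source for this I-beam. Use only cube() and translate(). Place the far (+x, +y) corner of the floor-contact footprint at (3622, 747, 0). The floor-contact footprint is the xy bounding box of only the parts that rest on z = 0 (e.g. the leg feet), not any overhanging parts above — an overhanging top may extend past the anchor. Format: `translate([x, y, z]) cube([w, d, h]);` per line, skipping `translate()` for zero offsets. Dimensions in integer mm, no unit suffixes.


translate([179, 453, 0]) cube([3443, 294, 24]);
translate([179, 590, 24]) cube([3443, 20, 335]);
translate([179, 453, 359]) cube([3443, 294, 24]);


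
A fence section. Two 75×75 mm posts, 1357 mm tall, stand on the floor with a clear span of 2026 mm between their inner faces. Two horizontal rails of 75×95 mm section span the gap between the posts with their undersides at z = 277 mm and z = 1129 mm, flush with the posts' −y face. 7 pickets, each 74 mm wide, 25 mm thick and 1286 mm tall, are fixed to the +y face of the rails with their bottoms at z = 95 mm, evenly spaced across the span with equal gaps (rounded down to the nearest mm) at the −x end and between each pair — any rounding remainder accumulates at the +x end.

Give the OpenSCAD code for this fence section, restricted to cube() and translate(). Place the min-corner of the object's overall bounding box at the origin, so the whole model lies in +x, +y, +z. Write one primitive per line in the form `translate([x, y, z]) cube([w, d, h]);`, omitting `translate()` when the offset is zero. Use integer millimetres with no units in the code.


cube([75, 75, 1357]);
translate([2101, 0, 0]) cube([75, 75, 1357]);
translate([75, 0, 277]) cube([2026, 75, 95]);
translate([75, 0, 1129]) cube([2026, 75, 95]);
translate([263, 75, 95]) cube([74, 25, 1286]);
translate([525, 75, 95]) cube([74, 25, 1286]);
translate([787, 75, 95]) cube([74, 25, 1286]);
translate([1049, 75, 95]) cube([74, 25, 1286]);
translate([1311, 75, 95]) cube([74, 25, 1286]);
translate([1573, 75, 95]) cube([74, 25, 1286]);
translate([1835, 75, 95]) cube([74, 25, 1286]);


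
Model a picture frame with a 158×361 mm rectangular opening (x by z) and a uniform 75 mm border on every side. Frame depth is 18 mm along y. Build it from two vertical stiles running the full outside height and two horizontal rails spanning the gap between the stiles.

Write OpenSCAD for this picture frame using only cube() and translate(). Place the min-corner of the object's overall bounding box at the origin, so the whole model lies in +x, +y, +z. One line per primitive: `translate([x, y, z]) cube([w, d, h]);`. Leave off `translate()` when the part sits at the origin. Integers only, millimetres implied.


cube([75, 18, 511]);
translate([233, 0, 0]) cube([75, 18, 511]);
translate([75, 0, 0]) cube([158, 18, 75]);
translate([75, 0, 436]) cube([158, 18, 75]);


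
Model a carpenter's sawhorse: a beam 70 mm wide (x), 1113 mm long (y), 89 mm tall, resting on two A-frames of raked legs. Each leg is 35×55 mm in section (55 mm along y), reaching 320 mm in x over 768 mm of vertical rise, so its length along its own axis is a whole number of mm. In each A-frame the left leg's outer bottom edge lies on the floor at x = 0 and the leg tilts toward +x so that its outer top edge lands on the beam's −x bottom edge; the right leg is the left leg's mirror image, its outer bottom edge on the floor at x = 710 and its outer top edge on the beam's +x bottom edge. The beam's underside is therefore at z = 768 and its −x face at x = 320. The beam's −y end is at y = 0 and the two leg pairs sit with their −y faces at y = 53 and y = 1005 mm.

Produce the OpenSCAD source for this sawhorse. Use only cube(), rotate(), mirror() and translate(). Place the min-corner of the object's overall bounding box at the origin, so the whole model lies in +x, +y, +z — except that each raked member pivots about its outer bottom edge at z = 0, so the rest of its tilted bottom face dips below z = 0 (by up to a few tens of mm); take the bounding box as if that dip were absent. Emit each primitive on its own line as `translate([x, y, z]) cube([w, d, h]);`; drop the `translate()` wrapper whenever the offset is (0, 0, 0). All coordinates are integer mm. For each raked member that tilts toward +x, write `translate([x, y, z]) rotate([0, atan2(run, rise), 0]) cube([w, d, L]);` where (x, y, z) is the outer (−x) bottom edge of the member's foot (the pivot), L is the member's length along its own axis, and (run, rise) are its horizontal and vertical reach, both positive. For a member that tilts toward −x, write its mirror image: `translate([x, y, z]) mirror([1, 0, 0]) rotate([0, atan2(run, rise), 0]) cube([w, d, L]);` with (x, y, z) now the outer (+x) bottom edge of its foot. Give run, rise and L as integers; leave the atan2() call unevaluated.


// leg length = √(320² + 768²) = 832
// right-leg outer foot x = 2·320 + 70 = 710
// beam min-corner = (320, 0, 768)
translate([320, 0, 768]) cube([70, 1113, 89]);
translate([0, 53, 0]) rotate([0, atan2(320, 768), 0]) cube([35, 55, 832]);
translate([710, 53, 0]) mirror([1, 0, 0]) rotate([0, atan2(320, 768), 0]) cube([35, 55, 832]);
translate([0, 1005, 0]) rotate([0, atan2(320, 768), 0]) cube([35, 55, 832]);
translate([710, 1005, 0]) mirror([1, 0, 0]) rotate([0, atan2(320, 768), 0]) cube([35, 55, 832]);


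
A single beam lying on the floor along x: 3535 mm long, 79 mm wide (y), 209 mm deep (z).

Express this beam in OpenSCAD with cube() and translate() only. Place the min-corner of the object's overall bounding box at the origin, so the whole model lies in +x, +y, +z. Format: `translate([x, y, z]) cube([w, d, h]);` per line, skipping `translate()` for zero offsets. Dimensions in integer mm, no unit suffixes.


cube([3535, 79, 209]);


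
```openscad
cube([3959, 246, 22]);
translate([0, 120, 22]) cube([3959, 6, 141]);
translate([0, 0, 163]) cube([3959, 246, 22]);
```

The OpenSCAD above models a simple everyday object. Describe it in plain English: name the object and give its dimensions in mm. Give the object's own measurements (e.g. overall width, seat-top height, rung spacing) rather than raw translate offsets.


An I-beam lying along x, 3959 mm long. Overall section height 185 mm. Two flanges 246 mm wide (y) and 22 mm thick, one on the floor and one at the top; a web 6 mm thick runs between them, centred on the flange width.


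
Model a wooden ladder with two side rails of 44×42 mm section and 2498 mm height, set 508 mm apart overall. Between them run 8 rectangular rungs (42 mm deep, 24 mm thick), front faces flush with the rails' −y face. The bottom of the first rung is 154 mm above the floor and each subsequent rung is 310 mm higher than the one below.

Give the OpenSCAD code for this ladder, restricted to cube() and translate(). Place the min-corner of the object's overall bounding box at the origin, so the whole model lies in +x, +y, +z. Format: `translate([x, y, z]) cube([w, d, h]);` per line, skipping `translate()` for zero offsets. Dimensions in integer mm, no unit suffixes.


// rung span = 508 - 2*44 = 420
// rung[k] z = 154 + k*310
cube([44, 42, 2498]);
translate([464, 0, 0]) cube([44, 42, 2498]);
translate([44, 0, 154]) cube([420, 42, 24]);
translate([44, 0, 464]) cube([420, 42, 24]);
translate([44, 0, 774]) cube([420, 42, 24]);
translate([44, 0, 1084]) cube([420, 42, 24]);
translate([44, 0, 1394]) cube([420, 42, 24]);
translate([44, 0, 1704]) cube([420, 42, 24]);
translate([44, 0, 2014]) cube([420, 42, 24]);
translate([44, 0, 2324]) cube([420, 42, 24]);


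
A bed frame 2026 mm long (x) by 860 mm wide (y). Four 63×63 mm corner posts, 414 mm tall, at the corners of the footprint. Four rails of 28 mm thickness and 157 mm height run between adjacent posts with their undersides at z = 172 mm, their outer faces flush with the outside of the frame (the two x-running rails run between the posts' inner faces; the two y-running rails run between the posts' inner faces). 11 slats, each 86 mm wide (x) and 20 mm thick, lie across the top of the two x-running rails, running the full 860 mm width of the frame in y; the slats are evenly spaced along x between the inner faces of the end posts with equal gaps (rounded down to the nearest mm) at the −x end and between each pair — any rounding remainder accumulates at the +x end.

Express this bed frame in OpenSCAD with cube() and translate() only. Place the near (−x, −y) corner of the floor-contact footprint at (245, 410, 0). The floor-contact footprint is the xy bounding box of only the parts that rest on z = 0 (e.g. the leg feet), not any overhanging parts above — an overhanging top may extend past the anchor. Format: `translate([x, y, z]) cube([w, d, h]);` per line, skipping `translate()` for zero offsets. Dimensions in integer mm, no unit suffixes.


translate([245, 410, 0]) cube([63, 63, 414]);
translate([245, 1207, 0]) cube([63, 63, 414]);
translate([2208, 410, 0]) cube([63, 63, 414]);
translate([2208, 1207, 0]) cube([63, 63, 414]);
translate([308, 410, 172]) cube([1900, 28, 157]);
translate([308, 1242, 172]) cube([1900, 28, 157]);
translate([245, 473, 172]) cube([28, 734, 157]);
translate([2243, 473, 172]) cube([28, 734, 157]);
translate([387, 410, 329]) cube([86, 860, 20]);
translate([552, 410, 329]) cube([86, 860, 20]);
translate([717, 410, 329]) cube([86, 860, 20]);
translate([882, 410, 329]) cube([86, 860, 20]);
translate([1047, 410, 329]) cube([86, 860, 20]);
translate([1212, 410, 329]) cube([86, 860, 20]);
translate([1377, 410, 329]) cube([86, 860, 20]);
translate([1542, 410, 329]) cube([86, 860, 20]);
translate([1707, 410, 329]) cube([86, 860, 20]);
translate([1872, 410, 329]) cube([86, 860, 20]);
translate([2037, 410, 329]) cube([86, 860, 20]);
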